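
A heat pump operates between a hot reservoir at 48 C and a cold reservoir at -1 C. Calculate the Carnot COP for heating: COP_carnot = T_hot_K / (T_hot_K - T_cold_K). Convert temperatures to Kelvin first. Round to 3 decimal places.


Convert to Kelvin:
  T_hot = 48 + 273.15 = 321.15 K
  T_cold = -1 + 273.15 = 272.15 K
Apply Carnot COP formula:
  COP = T_hot_K / (T_hot_K - T_cold_K) = 321.15 / 49.0
  COP = 6.554

6.554


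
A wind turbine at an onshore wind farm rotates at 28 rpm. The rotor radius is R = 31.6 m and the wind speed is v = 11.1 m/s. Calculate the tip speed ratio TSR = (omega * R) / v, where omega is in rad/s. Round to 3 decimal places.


Convert rotational speed to rad/s:
  omega = 28 * 2 * pi / 60 = 2.9322 rad/s
Compute tip speed:
  v_tip = omega * R = 2.9322 * 31.6 = 92.656 m/s
Tip speed ratio:
  TSR = v_tip / v_wind = 92.656 / 11.1 = 8.347

8.347


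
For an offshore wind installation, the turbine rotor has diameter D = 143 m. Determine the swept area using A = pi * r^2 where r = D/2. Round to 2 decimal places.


Compute the rotor radius:
  r = D / 2 = 143 / 2 = 71.5 m
Calculate swept area:
  A = pi * r^2 = pi * 71.5^2
  A = 16060.61 m^2

16060.61


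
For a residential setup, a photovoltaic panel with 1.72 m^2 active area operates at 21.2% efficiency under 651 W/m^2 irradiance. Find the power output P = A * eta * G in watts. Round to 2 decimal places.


Use the solar power formula P = A * eta * G.
Given: A = 1.72 m^2, eta = 0.212, G = 651 W/m^2
P = 1.72 * 0.212 * 651
P = 237.38 W

237.38


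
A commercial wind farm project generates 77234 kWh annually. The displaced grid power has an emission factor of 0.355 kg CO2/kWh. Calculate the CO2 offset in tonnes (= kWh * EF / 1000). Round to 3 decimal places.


CO2 offset in kg = generation * emission_factor
CO2 offset = 77234 * 0.355 = 27418.07 kg
Convert to tonnes:
  CO2 offset = 27418.07 / 1000 = 27.418 tonnes

27.418


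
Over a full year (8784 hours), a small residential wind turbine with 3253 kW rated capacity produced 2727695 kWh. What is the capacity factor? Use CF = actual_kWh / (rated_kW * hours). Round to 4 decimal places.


Capacity factor = actual output / maximum possible output
Maximum possible = rated * hours = 3253 * 8784 = 28574352 kWh
CF = 2727695 / 28574352
CF = 0.0955

0.0955


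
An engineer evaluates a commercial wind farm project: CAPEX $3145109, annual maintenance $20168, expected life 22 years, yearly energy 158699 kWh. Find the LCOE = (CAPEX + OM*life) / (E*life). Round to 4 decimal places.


Total cost = CAPEX + OM * lifetime = 3145109 + 20168 * 22 = 3145109 + 443696 = 3588805
Total generation = annual * lifetime = 158699 * 22 = 3491378 kWh
LCOE = 3588805 / 3491378
LCOE = 1.0279 $/kWh

1.0279


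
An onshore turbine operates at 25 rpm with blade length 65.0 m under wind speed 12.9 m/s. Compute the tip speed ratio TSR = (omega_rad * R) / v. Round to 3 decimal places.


Convert rotational speed to rad/s:
  omega = 25 * 2 * pi / 60 = 2.618 rad/s
Compute tip speed:
  v_tip = omega * R = 2.618 * 65.0 = 170.17 m/s
Tip speed ratio:
  TSR = v_tip / v_wind = 170.17 / 12.9 = 13.191

13.191


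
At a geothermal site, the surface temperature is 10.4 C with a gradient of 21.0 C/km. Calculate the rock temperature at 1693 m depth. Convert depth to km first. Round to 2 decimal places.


Convert depth to km: 1693 / 1000 = 1.693 km
Temperature increase = gradient * depth_km = 21.0 * 1.693 = 35.55 C
Temperature at depth = T_surface + delta_T = 10.4 + 35.55
T = 45.95 C

45.95


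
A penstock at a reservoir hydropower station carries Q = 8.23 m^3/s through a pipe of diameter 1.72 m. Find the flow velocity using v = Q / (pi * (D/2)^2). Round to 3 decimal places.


Compute pipe cross-sectional area:
  A = pi * (D/2)^2 = pi * (1.72/2)^2 = 2.3235 m^2
Calculate velocity:
  v = Q / A = 8.23 / 2.3235
  v = 3.542 m/s

3.542


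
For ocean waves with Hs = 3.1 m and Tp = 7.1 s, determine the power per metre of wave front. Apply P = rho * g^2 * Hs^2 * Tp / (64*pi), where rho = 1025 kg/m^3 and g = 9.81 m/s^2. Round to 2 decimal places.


Apply wave power formula:
  g^2 = 9.81^2 = 96.2361
  Hs^2 = 3.1^2 = 9.61
  Numerator = rho * g^2 * Hs^2 * Tp = 1025 * 96.2361 * 9.61 * 7.1 = 6730442.47
  Denominator = 64 * pi = 201.0619
  P = 6730442.47 / 201.0619 = 33474.47 W/m

33474.47


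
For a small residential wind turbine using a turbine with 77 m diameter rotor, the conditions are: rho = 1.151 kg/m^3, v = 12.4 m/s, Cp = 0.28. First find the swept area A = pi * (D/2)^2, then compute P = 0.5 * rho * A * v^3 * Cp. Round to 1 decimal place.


Step 1 -- Compute swept area:
  A = pi * (D/2)^2 = pi * (77/2)^2 = 4656.63 m^2
Step 2 -- Apply wind power equation:
  P = 0.5 * rho * A * v^3 * Cp
  v^3 = 12.4^3 = 1906.624
  P = 0.5 * 1.151 * 4656.63 * 1906.624 * 0.28
  P = 1430670.9 W

1430670.9


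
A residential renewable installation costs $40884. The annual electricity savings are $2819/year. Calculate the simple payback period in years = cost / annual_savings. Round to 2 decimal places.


Simple payback period = initial cost / annual savings
Payback = 40884 / 2819
Payback = 14.50 years

14.50


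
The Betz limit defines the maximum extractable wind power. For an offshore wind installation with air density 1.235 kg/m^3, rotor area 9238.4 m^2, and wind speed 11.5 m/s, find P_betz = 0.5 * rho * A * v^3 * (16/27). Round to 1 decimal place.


The Betz coefficient Cp_max = 16/27 = 0.5926
v^3 = 11.5^3 = 1520.875
P_betz = 0.5 * rho * A * v^3 * Cp_max
P_betz = 0.5 * 1.235 * 9238.4 * 1520.875 * 0.5926
P_betz = 5141424.5 W

5141424.5


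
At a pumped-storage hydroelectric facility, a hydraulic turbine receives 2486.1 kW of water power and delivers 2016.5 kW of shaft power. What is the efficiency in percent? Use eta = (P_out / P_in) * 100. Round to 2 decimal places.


Turbine efficiency = (output power / input power) * 100
eta = (2016.5 / 2486.1) * 100
eta = 81.11%

81.11


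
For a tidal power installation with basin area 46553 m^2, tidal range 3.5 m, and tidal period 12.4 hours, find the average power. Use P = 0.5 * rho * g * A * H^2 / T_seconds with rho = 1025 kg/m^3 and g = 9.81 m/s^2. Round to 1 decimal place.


Convert period to seconds: T = 12.4 * 3600 = 44640.0 s
H^2 = 3.5^2 = 12.25
P = 0.5 * rho * g * A * H^2 / T
P = 0.5 * 1025 * 9.81 * 46553 * 12.25 / 44640.0
P = 64227.7 W

64227.7


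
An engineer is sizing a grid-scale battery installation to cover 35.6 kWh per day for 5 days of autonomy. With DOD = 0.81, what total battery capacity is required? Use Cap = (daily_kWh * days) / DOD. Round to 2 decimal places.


Total energy needed = daily * days = 35.6 * 5 = 178.0 kWh
Account for depth of discharge:
  Cap = total_energy / DOD = 178.0 / 0.81
  Cap = 219.75 kWh

219.75


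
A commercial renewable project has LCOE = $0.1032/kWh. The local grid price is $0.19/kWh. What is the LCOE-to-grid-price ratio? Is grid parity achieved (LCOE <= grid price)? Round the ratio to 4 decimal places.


Compare LCOE to grid price:
  LCOE = $0.1032/kWh, Grid price = $0.19/kWh
  Ratio = LCOE / grid_price = 0.1032 / 0.19 = 0.5432
  Grid parity achieved (ratio <= 1)? yes

0.5432


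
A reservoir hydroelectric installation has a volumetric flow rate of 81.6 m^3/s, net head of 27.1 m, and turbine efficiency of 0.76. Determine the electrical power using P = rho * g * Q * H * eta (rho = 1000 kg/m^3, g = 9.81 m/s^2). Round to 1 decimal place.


Apply the hydropower formula P = rho * g * Q * H * eta
rho * g = 1000 * 9.81 = 9810.0
P = 9810.0 * 81.6 * 27.1 * 0.76
P = 16487015.6 W

16487015.6


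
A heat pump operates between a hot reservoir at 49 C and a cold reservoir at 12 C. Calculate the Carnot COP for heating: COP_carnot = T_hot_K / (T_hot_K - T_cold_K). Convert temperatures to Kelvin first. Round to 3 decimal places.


Convert to Kelvin:
  T_hot = 49 + 273.15 = 322.15 K
  T_cold = 12 + 273.15 = 285.15 K
Apply Carnot COP formula:
  COP = T_hot_K / (T_hot_K - T_cold_K) = 322.15 / 37.0
  COP = 8.707

8.707


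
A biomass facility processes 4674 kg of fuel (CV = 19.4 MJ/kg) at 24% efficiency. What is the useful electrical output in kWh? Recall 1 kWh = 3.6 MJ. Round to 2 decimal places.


Total energy = mass * CV = 4674 * 19.4 = 90675.6 MJ
Useful energy = total * eta = 90675.6 * 0.24 = 21762.14 MJ
Convert to kWh: 21762.14 / 3.6
Useful energy = 6045.04 kWh

6045.04


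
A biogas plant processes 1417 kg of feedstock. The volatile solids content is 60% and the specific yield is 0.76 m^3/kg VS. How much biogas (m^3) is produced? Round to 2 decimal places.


Compute volatile solids:
  VS = mass * VS_fraction = 1417 * 0.6 = 850.2 kg
Calculate biogas volume:
  Biogas = VS * specific_yield = 850.2 * 0.76
  Biogas = 646.15 m^3

646.15


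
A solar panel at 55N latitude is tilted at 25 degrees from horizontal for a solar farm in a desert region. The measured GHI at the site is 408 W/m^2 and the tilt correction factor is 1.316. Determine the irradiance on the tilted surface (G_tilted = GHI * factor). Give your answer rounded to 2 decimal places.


Identify the given values:
  GHI = 408 W/m^2, tilt correction factor = 1.316
Apply the formula G_tilted = GHI * factor:
  G_tilted = 408 * 1.316
  G_tilted = 536.93 W/m^2

536.93


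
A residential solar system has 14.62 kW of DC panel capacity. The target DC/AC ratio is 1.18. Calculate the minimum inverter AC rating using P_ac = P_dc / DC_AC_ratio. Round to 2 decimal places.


The inverter AC capacity is determined by the DC/AC ratio.
Given: P_dc = 14.62 kW, DC/AC ratio = 1.18
P_ac = P_dc / ratio = 14.62 / 1.18
P_ac = 12.39 kW

12.39


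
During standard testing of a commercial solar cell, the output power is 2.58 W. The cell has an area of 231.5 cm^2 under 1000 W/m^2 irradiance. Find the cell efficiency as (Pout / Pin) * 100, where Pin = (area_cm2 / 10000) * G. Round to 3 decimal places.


First compute the input power:
  Pin = area_cm2 / 10000 * G = 231.5 / 10000 * 1000 = 23.15 W
Then compute efficiency:
  Efficiency = (Pout / Pin) * 100 = (2.58 / 23.15) * 100
  Efficiency = 11.145%

11.145


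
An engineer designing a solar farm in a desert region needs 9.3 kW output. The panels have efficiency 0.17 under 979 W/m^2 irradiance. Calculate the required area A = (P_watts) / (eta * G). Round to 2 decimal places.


Convert target power to watts: P = 9.3 * 1000 = 9300.0 W
Compute denominator: eta * G = 0.17 * 979 = 166.43
Required area A = P / (eta * G) = 9300.0 / 166.43
A = 55.88 m^2

55.88


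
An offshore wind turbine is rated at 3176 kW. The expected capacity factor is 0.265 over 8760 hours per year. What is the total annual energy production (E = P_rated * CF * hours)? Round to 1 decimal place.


Annual energy = rated_kW * capacity_factor * hours_per_year
Given: P_rated = 3176 kW, CF = 0.265, hours = 8760
E = 3176 * 0.265 * 8760
E = 7372766.4 kWh

7372766.4


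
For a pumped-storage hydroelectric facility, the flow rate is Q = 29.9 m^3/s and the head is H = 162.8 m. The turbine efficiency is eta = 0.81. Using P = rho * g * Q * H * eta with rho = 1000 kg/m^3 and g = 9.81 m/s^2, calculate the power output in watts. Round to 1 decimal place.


Apply the hydropower formula P = rho * g * Q * H * eta
rho * g = 1000 * 9.81 = 9810.0
P = 9810.0 * 29.9 * 162.8 * 0.81
P = 38679389.9 W

38679389.9


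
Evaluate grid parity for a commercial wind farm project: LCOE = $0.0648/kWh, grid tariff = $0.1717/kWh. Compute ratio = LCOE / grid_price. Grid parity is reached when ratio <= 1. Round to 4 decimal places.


Compare LCOE to grid price:
  LCOE = $0.0648/kWh, Grid price = $0.1717/kWh
  Ratio = LCOE / grid_price = 0.0648 / 0.1717 = 0.3774
  Grid parity achieved (ratio <= 1)? yes

0.3774


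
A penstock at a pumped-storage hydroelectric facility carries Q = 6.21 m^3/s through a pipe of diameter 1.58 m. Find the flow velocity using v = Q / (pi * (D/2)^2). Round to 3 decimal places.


Compute pipe cross-sectional area:
  A = pi * (D/2)^2 = pi * (1.58/2)^2 = 1.9607 m^2
Calculate velocity:
  v = Q / A = 6.21 / 1.9607
  v = 3.167 m/s

3.167


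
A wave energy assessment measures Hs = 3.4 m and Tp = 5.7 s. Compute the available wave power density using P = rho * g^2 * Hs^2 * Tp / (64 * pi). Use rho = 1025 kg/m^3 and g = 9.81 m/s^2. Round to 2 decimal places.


Apply wave power formula:
  g^2 = 9.81^2 = 96.2361
  Hs^2 = 3.4^2 = 11.56
  Numerator = rho * g^2 * Hs^2 * Tp = 1025 * 96.2361 * 11.56 * 5.7 = 6499718.83
  Denominator = 64 * pi = 201.0619
  P = 6499718.83 / 201.0619 = 32326.95 W/m

32326.95


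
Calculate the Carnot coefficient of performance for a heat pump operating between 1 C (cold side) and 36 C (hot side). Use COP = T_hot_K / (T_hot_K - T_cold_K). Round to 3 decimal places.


Convert to Kelvin:
  T_hot = 36 + 273.15 = 309.15 K
  T_cold = 1 + 273.15 = 274.15 K
Apply Carnot COP formula:
  COP = T_hot_K / (T_hot_K - T_cold_K) = 309.15 / 35.0
  COP = 8.833

8.833


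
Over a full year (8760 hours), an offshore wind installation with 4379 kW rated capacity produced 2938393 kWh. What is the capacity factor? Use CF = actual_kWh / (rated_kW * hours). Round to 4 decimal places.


Capacity factor = actual output / maximum possible output
Maximum possible = rated * hours = 4379 * 8760 = 38360040 kWh
CF = 2938393 / 38360040
CF = 0.0766

0.0766


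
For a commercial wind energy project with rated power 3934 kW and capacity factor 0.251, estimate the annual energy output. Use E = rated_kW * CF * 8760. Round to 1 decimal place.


Annual energy = rated_kW * capacity_factor * hours_per_year
Given: P_rated = 3934 kW, CF = 0.251, hours = 8760
E = 3934 * 0.251 * 8760
E = 8649921.8 kWh

8649921.8


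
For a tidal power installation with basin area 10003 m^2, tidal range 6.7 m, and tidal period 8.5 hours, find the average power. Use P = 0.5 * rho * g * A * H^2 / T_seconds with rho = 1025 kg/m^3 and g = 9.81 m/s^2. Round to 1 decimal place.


Convert period to seconds: T = 8.5 * 3600 = 30600.0 s
H^2 = 6.7^2 = 44.89
P = 0.5 * rho * g * A * H^2 / T
P = 0.5 * 1025 * 9.81 * 10003 * 44.89 / 30600.0
P = 73777.1 W

73777.1


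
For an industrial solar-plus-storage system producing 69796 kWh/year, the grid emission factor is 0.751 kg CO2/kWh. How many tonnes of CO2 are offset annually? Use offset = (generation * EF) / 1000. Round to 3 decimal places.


CO2 offset in kg = generation * emission_factor
CO2 offset = 69796 * 0.751 = 52416.8 kg
Convert to tonnes:
  CO2 offset = 52416.8 / 1000 = 52.417 tonnes

52.417


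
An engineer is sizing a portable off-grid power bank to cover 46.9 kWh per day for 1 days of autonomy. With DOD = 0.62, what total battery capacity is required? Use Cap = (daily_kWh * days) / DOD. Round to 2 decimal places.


Total energy needed = daily * days = 46.9 * 1 = 46.9 kWh
Account for depth of discharge:
  Cap = total_energy / DOD = 46.9 / 0.62
  Cap = 75.65 kWh

75.65


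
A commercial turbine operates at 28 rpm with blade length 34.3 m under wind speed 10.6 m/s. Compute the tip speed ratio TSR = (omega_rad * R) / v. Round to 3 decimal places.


Convert rotational speed to rad/s:
  omega = 28 * 2 * pi / 60 = 2.9322 rad/s
Compute tip speed:
  v_tip = omega * R = 2.9322 * 34.3 = 100.573 m/s
Tip speed ratio:
  TSR = v_tip / v_wind = 100.573 / 10.6 = 9.488

9.488


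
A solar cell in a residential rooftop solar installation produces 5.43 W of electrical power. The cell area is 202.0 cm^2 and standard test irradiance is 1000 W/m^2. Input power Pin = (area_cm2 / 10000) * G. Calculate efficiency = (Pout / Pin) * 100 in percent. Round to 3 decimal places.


First compute the input power:
  Pin = area_cm2 / 10000 * G = 202.0 / 10000 * 1000 = 20.2 W
Then compute efficiency:
  Efficiency = (Pout / Pin) * 100 = (5.43 / 20.2) * 100
  Efficiency = 26.881%

26.881


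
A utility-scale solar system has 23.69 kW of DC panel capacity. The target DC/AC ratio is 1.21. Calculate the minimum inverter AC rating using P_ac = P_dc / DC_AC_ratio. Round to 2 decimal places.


The inverter AC capacity is determined by the DC/AC ratio.
Given: P_dc = 23.69 kW, DC/AC ratio = 1.21
P_ac = P_dc / ratio = 23.69 / 1.21
P_ac = 19.58 kW

19.58


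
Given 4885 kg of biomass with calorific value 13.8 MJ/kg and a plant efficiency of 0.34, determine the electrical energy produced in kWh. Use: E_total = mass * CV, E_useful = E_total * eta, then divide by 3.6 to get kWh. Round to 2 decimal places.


Total energy = mass * CV = 4885 * 13.8 = 67413.0 MJ
Useful energy = total * eta = 67413.0 * 0.34 = 22920.42 MJ
Convert to kWh: 22920.42 / 3.6
Useful energy = 6366.78 kWh

6366.78


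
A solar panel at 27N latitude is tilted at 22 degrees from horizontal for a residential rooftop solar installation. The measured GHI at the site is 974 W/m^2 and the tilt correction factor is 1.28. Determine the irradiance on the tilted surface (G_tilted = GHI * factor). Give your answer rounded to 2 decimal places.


Identify the given values:
  GHI = 974 W/m^2, tilt correction factor = 1.28
Apply the formula G_tilted = GHI * factor:
  G_tilted = 974 * 1.28
  G_tilted = 1246.72 W/m^2

1246.72


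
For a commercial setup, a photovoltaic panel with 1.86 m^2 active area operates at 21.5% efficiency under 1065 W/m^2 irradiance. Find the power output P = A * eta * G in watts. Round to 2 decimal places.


Use the solar power formula P = A * eta * G.
Given: A = 1.86 m^2, eta = 0.215, G = 1065 W/m^2
P = 1.86 * 0.215 * 1065
P = 425.89 W

425.89


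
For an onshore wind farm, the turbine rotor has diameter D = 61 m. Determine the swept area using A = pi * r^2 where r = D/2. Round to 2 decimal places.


Compute the rotor radius:
  r = D / 2 = 61 / 2 = 30.5 m
Calculate swept area:
  A = pi * r^2 = pi * 30.5^2
  A = 2922.47 m^2

2922.47


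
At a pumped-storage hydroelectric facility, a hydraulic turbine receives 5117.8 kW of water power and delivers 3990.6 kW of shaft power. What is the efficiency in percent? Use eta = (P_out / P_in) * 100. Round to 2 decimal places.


Turbine efficiency = (output power / input power) * 100
eta = (3990.6 / 5117.8) * 100
eta = 77.97%

77.97


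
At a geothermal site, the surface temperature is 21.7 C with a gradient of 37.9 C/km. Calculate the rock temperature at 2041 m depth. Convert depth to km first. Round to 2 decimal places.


Convert depth to km: 2041 / 1000 = 2.041 km
Temperature increase = gradient * depth_km = 37.9 * 2.041 = 77.35 C
Temperature at depth = T_surface + delta_T = 21.7 + 77.35
T = 99.05 C

99.05


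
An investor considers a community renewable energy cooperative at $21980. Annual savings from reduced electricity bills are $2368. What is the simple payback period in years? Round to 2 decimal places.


Simple payback period = initial cost / annual savings
Payback = 21980 / 2368
Payback = 9.28 years

9.28


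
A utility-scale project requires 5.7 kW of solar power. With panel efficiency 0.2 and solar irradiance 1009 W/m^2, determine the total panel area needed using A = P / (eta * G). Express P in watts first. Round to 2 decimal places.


Convert target power to watts: P = 5.7 * 1000 = 5700.0 W
Compute denominator: eta * G = 0.2 * 1009 = 201.8
Required area A = P / (eta * G) = 5700.0 / 201.8
A = 28.25 m^2

28.25


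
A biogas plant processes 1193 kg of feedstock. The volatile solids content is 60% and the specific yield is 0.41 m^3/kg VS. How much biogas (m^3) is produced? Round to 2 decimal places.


Compute volatile solids:
  VS = mass * VS_fraction = 1193 * 0.6 = 715.8 kg
Calculate biogas volume:
  Biogas = VS * specific_yield = 715.8 * 0.41
  Biogas = 293.48 m^3

293.48


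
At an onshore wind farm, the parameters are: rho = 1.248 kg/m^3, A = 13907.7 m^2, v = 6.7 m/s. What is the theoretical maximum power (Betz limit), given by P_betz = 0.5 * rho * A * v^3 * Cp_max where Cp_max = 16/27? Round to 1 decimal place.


The Betz coefficient Cp_max = 16/27 = 0.5926
v^3 = 6.7^3 = 300.763
P_betz = 0.5 * rho * A * v^3 * Cp_max
P_betz = 0.5 * 1.248 * 13907.7 * 300.763 * 0.5926
P_betz = 1546751.4 W

1546751.4


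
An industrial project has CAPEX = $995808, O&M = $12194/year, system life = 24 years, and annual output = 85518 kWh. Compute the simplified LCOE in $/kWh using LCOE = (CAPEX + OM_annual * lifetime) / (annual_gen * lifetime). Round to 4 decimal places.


Total cost = CAPEX + OM * lifetime = 995808 + 12194 * 24 = 995808 + 292656 = 1288464
Total generation = annual * lifetime = 85518 * 24 = 2052432 kWh
LCOE = 1288464 / 2052432
LCOE = 0.6278 $/kWh

0.6278


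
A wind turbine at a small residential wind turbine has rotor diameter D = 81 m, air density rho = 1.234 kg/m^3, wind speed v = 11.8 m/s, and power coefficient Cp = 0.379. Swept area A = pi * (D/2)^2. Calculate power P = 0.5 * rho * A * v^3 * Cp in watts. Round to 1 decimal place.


Step 1 -- Compute swept area:
  A = pi * (D/2)^2 = pi * (81/2)^2 = 5153.0 m^2
Step 2 -- Apply wind power equation:
  P = 0.5 * rho * A * v^3 * Cp
  v^3 = 11.8^3 = 1643.032
  P = 0.5 * 1.234 * 5153.0 * 1643.032 * 0.379
  P = 1979841.0 W

1979841.0


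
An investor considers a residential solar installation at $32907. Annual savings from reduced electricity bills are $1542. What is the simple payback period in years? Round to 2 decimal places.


Simple payback period = initial cost / annual savings
Payback = 32907 / 1542
Payback = 21.34 years

21.34


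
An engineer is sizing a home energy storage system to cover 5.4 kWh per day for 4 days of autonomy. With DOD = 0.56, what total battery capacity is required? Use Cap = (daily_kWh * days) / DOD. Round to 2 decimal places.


Total energy needed = daily * days = 5.4 * 4 = 21.6 kWh
Account for depth of discharge:
  Cap = total_energy / DOD = 21.6 / 0.56
  Cap = 38.57 kWh

38.57


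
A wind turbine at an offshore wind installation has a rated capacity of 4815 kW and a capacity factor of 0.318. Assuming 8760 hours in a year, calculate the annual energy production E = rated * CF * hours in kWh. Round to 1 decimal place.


Annual energy = rated_kW * capacity_factor * hours_per_year
Given: P_rated = 4815 kW, CF = 0.318, hours = 8760
E = 4815 * 0.318 * 8760
E = 13413049.2 kWh

13413049.2


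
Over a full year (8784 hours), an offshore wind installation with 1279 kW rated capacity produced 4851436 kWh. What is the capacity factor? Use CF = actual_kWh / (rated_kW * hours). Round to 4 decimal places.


Capacity factor = actual output / maximum possible output
Maximum possible = rated * hours = 1279 * 8784 = 11234736 kWh
CF = 4851436 / 11234736
CF = 0.4318

0.4318


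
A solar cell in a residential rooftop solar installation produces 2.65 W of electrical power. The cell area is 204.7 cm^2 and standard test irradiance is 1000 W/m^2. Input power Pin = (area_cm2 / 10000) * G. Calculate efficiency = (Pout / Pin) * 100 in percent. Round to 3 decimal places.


First compute the input power:
  Pin = area_cm2 / 10000 * G = 204.7 / 10000 * 1000 = 20.47 W
Then compute efficiency:
  Efficiency = (Pout / Pin) * 100 = (2.65 / 20.47) * 100
  Efficiency = 12.946%

12.946


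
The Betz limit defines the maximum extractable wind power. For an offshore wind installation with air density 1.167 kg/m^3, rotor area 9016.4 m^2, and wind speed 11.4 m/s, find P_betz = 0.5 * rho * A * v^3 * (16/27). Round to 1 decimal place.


The Betz coefficient Cp_max = 16/27 = 0.5926
v^3 = 11.4^3 = 1481.544
P_betz = 0.5 * rho * A * v^3 * Cp_max
P_betz = 0.5 * 1.167 * 9016.4 * 1481.544 * 0.5926
P_betz = 4618966.4 W

4618966.4


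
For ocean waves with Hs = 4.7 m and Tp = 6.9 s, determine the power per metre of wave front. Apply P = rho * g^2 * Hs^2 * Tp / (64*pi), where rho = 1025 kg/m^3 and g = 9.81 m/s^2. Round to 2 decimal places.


Apply wave power formula:
  g^2 = 9.81^2 = 96.2361
  Hs^2 = 4.7^2 = 22.09
  Numerator = rho * g^2 * Hs^2 * Tp = 1025 * 96.2361 * 22.09 * 6.9 = 15035112.66
  Denominator = 64 * pi = 201.0619
  P = 15035112.66 / 201.0619 = 74778.52 W/m

74778.52


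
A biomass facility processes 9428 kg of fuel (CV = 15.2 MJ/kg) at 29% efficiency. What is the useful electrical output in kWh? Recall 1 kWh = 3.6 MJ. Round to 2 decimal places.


Total energy = mass * CV = 9428 * 15.2 = 143305.6 MJ
Useful energy = total * eta = 143305.6 * 0.29 = 41558.62 MJ
Convert to kWh: 41558.62 / 3.6
Useful energy = 11544.06 kWh

11544.06


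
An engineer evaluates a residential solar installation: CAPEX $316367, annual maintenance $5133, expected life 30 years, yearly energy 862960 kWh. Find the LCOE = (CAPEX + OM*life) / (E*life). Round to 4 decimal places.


Total cost = CAPEX + OM * lifetime = 316367 + 5133 * 30 = 316367 + 153990 = 470357
Total generation = annual * lifetime = 862960 * 30 = 25888800 kWh
LCOE = 470357 / 25888800
LCOE = 0.0182 $/kWh

0.0182


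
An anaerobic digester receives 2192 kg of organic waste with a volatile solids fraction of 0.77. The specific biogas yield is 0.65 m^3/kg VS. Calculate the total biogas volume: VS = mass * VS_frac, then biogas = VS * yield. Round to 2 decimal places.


Compute volatile solids:
  VS = mass * VS_fraction = 2192 * 0.77 = 1687.84 kg
Calculate biogas volume:
  Biogas = VS * specific_yield = 1687.84 * 0.65
  Biogas = 1097.10 m^3

1097.10


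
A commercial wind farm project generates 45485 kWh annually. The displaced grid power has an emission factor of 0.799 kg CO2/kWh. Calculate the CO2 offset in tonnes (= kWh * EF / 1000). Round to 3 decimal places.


CO2 offset in kg = generation * emission_factor
CO2 offset = 45485 * 0.799 = 36342.52 kg
Convert to tonnes:
  CO2 offset = 36342.52 / 1000 = 36.343 tonnes

36.343


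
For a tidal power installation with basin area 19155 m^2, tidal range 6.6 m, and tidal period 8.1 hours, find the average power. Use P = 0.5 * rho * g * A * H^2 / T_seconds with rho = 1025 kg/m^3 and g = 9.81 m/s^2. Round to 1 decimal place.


Convert period to seconds: T = 8.1 * 3600 = 29160.0 s
H^2 = 6.6^2 = 43.56
P = 0.5 * rho * g * A * H^2 / T
P = 0.5 * 1025 * 9.81 * 19155 * 43.56 / 29160.0
P = 143861.8 W

143861.8


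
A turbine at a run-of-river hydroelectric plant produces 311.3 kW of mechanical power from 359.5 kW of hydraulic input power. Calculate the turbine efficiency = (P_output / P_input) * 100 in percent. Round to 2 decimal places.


Turbine efficiency = (output power / input power) * 100
eta = (311.3 / 359.5) * 100
eta = 86.59%

86.59


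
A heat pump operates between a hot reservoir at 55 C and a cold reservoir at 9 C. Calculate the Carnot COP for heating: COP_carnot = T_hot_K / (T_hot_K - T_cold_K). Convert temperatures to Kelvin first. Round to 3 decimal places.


Convert to Kelvin:
  T_hot = 55 + 273.15 = 328.15 K
  T_cold = 9 + 273.15 = 282.15 K
Apply Carnot COP formula:
  COP = T_hot_K / (T_hot_K - T_cold_K) = 328.15 / 46.0
  COP = 7.134

7.134


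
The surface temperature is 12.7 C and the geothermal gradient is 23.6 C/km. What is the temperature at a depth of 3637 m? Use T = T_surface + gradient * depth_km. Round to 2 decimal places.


Convert depth to km: 3637 / 1000 = 3.637 km
Temperature increase = gradient * depth_km = 23.6 * 3.637 = 85.83 C
Temperature at depth = T_surface + delta_T = 12.7 + 85.83
T = 98.53 C

98.53


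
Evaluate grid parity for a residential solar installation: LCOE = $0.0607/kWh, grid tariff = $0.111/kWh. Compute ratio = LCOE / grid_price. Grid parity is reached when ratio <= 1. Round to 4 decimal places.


Compare LCOE to grid price:
  LCOE = $0.0607/kWh, Grid price = $0.111/kWh
  Ratio = LCOE / grid_price = 0.0607 / 0.111 = 0.5468
  Grid parity achieved (ratio <= 1)? yes

0.5468


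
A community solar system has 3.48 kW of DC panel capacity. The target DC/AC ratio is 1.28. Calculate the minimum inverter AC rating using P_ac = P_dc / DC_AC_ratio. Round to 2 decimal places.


The inverter AC capacity is determined by the DC/AC ratio.
Given: P_dc = 3.48 kW, DC/AC ratio = 1.28
P_ac = P_dc / ratio = 3.48 / 1.28
P_ac = 2.72 kW

2.72


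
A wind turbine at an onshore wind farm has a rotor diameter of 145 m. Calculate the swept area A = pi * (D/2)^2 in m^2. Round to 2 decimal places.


Compute the rotor radius:
  r = D / 2 = 145 / 2 = 72.5 m
Calculate swept area:
  A = pi * r^2 = pi * 72.5^2
  A = 16513.00 m^2

16513.00


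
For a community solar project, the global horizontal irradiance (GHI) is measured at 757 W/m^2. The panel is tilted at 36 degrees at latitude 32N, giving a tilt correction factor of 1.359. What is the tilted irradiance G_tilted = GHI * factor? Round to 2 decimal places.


Identify the given values:
  GHI = 757 W/m^2, tilt correction factor = 1.359
Apply the formula G_tilted = GHI * factor:
  G_tilted = 757 * 1.359
  G_tilted = 1028.76 W/m^2

1028.76


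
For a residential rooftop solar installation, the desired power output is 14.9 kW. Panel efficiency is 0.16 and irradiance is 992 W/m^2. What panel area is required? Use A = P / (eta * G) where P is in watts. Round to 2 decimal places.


Convert target power to watts: P = 14.9 * 1000 = 14900.0 W
Compute denominator: eta * G = 0.16 * 992 = 158.72
Required area A = P / (eta * G) = 14900.0 / 158.72
A = 93.88 m^2

93.88


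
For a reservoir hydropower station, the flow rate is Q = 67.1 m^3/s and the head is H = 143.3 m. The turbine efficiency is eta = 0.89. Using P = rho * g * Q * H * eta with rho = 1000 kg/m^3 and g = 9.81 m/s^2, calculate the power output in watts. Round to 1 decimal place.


Apply the hydropower formula P = rho * g * Q * H * eta
rho * g = 1000 * 9.81 = 9810.0
P = 9810.0 * 67.1 * 143.3 * 0.89
P = 83951357.8 W

83951357.8


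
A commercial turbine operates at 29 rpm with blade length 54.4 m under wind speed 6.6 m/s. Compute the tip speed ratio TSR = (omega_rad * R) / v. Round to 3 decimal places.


Convert rotational speed to rad/s:
  omega = 29 * 2 * pi / 60 = 3.0369 rad/s
Compute tip speed:
  v_tip = omega * R = 3.0369 * 54.4 = 165.206 m/s
Tip speed ratio:
  TSR = v_tip / v_wind = 165.206 / 6.6 = 25.031

25.031


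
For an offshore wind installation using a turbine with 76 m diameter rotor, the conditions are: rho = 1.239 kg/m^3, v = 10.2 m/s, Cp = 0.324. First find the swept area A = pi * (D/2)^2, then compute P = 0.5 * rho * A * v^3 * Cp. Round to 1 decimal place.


Step 1 -- Compute swept area:
  A = pi * (D/2)^2 = pi * (76/2)^2 = 4536.46 m^2
Step 2 -- Apply wind power equation:
  P = 0.5 * rho * A * v^3 * Cp
  v^3 = 10.2^3 = 1061.208
  P = 0.5 * 1.239 * 4536.46 * 1061.208 * 0.324
  P = 966282.0 W

966282.0


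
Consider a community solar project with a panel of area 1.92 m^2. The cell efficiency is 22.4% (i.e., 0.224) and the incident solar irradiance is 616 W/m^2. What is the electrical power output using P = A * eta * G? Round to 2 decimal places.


Use the solar power formula P = A * eta * G.
Given: A = 1.92 m^2, eta = 0.224, G = 616 W/m^2
P = 1.92 * 0.224 * 616
P = 264.93 W

264.93


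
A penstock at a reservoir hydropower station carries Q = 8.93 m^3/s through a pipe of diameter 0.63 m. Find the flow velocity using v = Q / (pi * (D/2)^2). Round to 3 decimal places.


Compute pipe cross-sectional area:
  A = pi * (D/2)^2 = pi * (0.63/2)^2 = 0.3117 m^2
Calculate velocity:
  v = Q / A = 8.93 / 0.3117
  v = 28.647 m/s

28.647


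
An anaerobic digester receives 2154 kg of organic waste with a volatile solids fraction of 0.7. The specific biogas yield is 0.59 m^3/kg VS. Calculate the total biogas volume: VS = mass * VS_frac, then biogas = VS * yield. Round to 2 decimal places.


Compute volatile solids:
  VS = mass * VS_fraction = 2154 * 0.7 = 1507.8 kg
Calculate biogas volume:
  Biogas = VS * specific_yield = 1507.8 * 0.59
  Biogas = 889.60 m^3

889.60


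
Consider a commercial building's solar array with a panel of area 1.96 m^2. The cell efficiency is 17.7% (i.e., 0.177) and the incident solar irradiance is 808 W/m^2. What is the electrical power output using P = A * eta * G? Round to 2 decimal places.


Use the solar power formula P = A * eta * G.
Given: A = 1.96 m^2, eta = 0.177, G = 808 W/m^2
P = 1.96 * 0.177 * 808
P = 280.31 W

280.31


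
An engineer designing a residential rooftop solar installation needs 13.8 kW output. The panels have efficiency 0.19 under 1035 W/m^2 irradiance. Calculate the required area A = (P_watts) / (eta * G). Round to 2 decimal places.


Convert target power to watts: P = 13.8 * 1000 = 13800.0 W
Compute denominator: eta * G = 0.19 * 1035 = 196.65
Required area A = P / (eta * G) = 13800.0 / 196.65
A = 70.18 m^2

70.18


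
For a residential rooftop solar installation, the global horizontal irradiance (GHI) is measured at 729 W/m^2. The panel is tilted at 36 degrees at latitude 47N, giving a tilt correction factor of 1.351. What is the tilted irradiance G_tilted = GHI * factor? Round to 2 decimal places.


Identify the given values:
  GHI = 729 W/m^2, tilt correction factor = 1.351
Apply the formula G_tilted = GHI * factor:
  G_tilted = 729 * 1.351
  G_tilted = 984.88 W/m^2

984.88


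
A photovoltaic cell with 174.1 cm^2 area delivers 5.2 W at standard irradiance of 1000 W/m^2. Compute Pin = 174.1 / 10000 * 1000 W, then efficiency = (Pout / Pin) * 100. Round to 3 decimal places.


First compute the input power:
  Pin = area_cm2 / 10000 * G = 174.1 / 10000 * 1000 = 17.41 W
Then compute efficiency:
  Efficiency = (Pout / Pin) * 100 = (5.2 / 17.41) * 100
  Efficiency = 29.868%

29.868


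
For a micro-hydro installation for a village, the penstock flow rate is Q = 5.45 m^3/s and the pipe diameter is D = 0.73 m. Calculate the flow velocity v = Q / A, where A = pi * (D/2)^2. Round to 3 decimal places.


Compute pipe cross-sectional area:
  A = pi * (D/2)^2 = pi * (0.73/2)^2 = 0.4185 m^2
Calculate velocity:
  v = Q / A = 5.45 / 0.4185
  v = 13.021 m/s

13.021


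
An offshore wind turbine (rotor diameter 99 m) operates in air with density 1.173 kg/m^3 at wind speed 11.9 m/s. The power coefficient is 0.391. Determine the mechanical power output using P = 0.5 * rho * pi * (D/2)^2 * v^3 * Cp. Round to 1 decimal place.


Step 1 -- Compute swept area:
  A = pi * (D/2)^2 = pi * (99/2)^2 = 7697.69 m^2
Step 2 -- Apply wind power equation:
  P = 0.5 * rho * A * v^3 * Cp
  v^3 = 11.9^3 = 1685.159
  P = 0.5 * 1.173 * 7697.69 * 1685.159 * 0.391
  P = 2974718.9 W

2974718.9


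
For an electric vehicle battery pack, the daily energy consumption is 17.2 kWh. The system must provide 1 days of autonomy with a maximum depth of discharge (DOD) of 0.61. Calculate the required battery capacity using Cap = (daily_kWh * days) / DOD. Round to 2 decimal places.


Total energy needed = daily * days = 17.2 * 1 = 17.2 kWh
Account for depth of discharge:
  Cap = total_energy / DOD = 17.2 / 0.61
  Cap = 28.20 kWh

28.20


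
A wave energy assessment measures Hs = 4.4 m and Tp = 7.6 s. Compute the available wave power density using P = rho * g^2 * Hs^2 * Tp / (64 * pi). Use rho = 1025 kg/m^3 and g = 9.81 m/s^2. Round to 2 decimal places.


Apply wave power formula:
  g^2 = 9.81^2 = 96.2361
  Hs^2 = 4.4^2 = 19.36
  Numerator = rho * g^2 * Hs^2 * Tp = 1025 * 96.2361 * 19.36 * 7.6 = 14513789.68
  Denominator = 64 * pi = 201.0619
  P = 14513789.68 / 201.0619 = 72185.67 W/m

72185.67


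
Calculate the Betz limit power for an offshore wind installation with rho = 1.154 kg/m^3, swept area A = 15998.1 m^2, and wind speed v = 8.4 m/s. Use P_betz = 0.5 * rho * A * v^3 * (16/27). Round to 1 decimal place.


The Betz coefficient Cp_max = 16/27 = 0.5926
v^3 = 8.4^3 = 592.704
P_betz = 0.5 * rho * A * v^3 * Cp_max
P_betz = 0.5 * 1.154 * 15998.1 * 592.704 * 0.5926
P_betz = 3242188.8 W

3242188.8


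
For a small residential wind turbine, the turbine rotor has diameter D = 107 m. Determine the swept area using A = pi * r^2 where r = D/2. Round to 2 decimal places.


Compute the rotor radius:
  r = D / 2 = 107 / 2 = 53.5 m
Calculate swept area:
  A = pi * r^2 = pi * 53.5^2
  A = 8992.02 m^2

8992.02


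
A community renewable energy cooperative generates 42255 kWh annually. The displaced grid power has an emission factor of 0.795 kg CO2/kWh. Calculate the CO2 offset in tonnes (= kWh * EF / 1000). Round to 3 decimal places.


CO2 offset in kg = generation * emission_factor
CO2 offset = 42255 * 0.795 = 33592.73 kg
Convert to tonnes:
  CO2 offset = 33592.73 / 1000 = 33.593 tonnes

33.593


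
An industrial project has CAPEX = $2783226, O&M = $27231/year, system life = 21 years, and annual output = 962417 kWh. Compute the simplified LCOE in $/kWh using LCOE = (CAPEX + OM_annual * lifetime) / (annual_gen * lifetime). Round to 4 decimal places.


Total cost = CAPEX + OM * lifetime = 2783226 + 27231 * 21 = 2783226 + 571851 = 3355077
Total generation = annual * lifetime = 962417 * 21 = 20210757 kWh
LCOE = 3355077 / 20210757
LCOE = 0.1660 $/kWh

0.1660


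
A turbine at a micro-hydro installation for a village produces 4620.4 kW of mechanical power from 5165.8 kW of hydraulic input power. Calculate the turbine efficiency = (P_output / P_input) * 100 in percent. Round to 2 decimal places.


Turbine efficiency = (output power / input power) * 100
eta = (4620.4 / 5165.8) * 100
eta = 89.44%

89.44


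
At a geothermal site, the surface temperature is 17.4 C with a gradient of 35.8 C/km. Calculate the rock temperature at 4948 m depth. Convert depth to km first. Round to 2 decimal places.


Convert depth to km: 4948 / 1000 = 4.948 km
Temperature increase = gradient * depth_km = 35.8 * 4.948 = 177.14 C
Temperature at depth = T_surface + delta_T = 17.4 + 177.14
T = 194.54 C

194.54


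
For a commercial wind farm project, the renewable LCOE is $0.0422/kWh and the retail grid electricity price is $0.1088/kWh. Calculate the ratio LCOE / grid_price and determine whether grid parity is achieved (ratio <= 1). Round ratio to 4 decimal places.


Compare LCOE to grid price:
  LCOE = $0.0422/kWh, Grid price = $0.1088/kWh
  Ratio = LCOE / grid_price = 0.0422 / 0.1088 = 0.3879
  Grid parity achieved (ratio <= 1)? yes

0.3879


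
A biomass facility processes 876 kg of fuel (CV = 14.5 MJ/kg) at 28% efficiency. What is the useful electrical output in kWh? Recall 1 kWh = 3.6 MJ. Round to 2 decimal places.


Total energy = mass * CV = 876 * 14.5 = 12702.0 MJ
Useful energy = total * eta = 12702.0 * 0.28 = 3556.56 MJ
Convert to kWh: 3556.56 / 3.6
Useful energy = 987.93 kWh

987.93


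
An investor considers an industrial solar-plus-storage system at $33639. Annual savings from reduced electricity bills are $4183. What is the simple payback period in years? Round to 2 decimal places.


Simple payback period = initial cost / annual savings
Payback = 33639 / 4183
Payback = 8.04 years

8.04


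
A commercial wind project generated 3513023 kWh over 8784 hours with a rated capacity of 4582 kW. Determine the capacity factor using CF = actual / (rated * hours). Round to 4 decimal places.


Capacity factor = actual output / maximum possible output
Maximum possible = rated * hours = 4582 * 8784 = 40248288 kWh
CF = 3513023 / 40248288
CF = 0.0873

0.0873


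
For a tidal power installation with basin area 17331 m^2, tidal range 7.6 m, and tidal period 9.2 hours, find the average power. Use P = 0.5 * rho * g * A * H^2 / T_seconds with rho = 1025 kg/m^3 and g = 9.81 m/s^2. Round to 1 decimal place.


Convert period to seconds: T = 9.2 * 3600 = 33120.0 s
H^2 = 7.6^2 = 57.76
P = 0.5 * rho * g * A * H^2 / T
P = 0.5 * 1025 * 9.81 * 17331 * 57.76 / 33120.0
P = 151957.9 W

151957.9


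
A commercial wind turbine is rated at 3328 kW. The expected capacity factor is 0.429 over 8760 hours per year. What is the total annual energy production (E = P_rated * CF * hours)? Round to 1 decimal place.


Annual energy = rated_kW * capacity_factor * hours_per_year
Given: P_rated = 3328 kW, CF = 0.429, hours = 8760
E = 3328 * 0.429 * 8760
E = 12506757.1 kWh

12506757.1


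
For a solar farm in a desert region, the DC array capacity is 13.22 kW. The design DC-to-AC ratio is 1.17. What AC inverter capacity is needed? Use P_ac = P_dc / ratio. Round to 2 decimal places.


The inverter AC capacity is determined by the DC/AC ratio.
Given: P_dc = 13.22 kW, DC/AC ratio = 1.17
P_ac = P_dc / ratio = 13.22 / 1.17
P_ac = 11.30 kW

11.30
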